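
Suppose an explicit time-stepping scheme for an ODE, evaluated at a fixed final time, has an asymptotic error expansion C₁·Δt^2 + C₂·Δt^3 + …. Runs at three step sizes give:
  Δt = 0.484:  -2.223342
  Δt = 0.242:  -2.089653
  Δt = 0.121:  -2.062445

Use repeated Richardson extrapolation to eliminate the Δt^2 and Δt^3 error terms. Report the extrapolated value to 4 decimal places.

First eliminate the Δt^2 term (factor 2^2 = 4):
  B₁ = (4·(-2.089653) − (-2.223342))/3 = -2.045090
  B₂ = (4·(-2.062445) − (-2.089653))/3 = -2.053376
Then eliminate the Δt^3 term (factor 2^3 = 8):
  (8·(-2.053376) − (-2.045090))/7 = -2.054560

-2.0546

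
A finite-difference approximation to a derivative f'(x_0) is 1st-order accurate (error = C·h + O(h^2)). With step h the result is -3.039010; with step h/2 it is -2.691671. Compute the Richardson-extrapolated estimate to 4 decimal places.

Extrapolated value = (2·A(h/2) − A(h)) / (2 − 1)
= (2·(-2.691671) − (-3.039010)) / 1
= -2.344332 / 1 = -2.344332

-2.3443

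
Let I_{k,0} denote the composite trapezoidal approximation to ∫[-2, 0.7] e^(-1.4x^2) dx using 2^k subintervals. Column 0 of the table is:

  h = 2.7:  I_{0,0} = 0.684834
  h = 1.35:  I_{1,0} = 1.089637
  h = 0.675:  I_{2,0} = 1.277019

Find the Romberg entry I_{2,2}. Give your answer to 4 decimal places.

I_{1,1} = 1.089637 + (1.089637 − 0.684834)/3 = 1.224571
I_{2,1} = (4·1.277019 − 1.089637) / 3 = 1.339480
I_{2,2} = 1.339480 + (1.339480 − 1.224571)/15 = 1.347141
(Column j=1 coincides with Simpson's rule on the same nodes.)

1.3471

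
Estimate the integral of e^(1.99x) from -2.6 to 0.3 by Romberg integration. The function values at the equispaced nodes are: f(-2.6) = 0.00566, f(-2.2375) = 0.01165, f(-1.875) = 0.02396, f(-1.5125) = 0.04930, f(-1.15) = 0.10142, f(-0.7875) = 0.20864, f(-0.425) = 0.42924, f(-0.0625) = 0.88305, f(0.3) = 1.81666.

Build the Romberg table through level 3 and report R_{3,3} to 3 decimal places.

R_{0,0} (trapezoid, 1 panel, h=2.9000): 2.64236
R_{1,0} (trapezoid, 2 panels, h=1.4500): 1.46824
R_{2,0} (trapezoid, 4 panels, h=0.7250): 1.06269
R_{3,0} (trapezoid, 8 panels, h=0.3625): 0.94918
R_{1,1} = 1.46824 + (1.46824 − 2.64236)/3 = 1.07687
R_{2,1} = 1.06269 + (1.06269 − 1.46824)/3 = 0.92751
R_{3,1} = 0.94918 + (0.94918 − 1.06269)/3 = 0.91134
R_{2,2} = 0.92751 + (0.92751 − 1.07687)/15 = 0.91755
R_{3,2} = 0.91134 + (0.91134 − 0.92751)/15 = 0.91026
R_{3,3} = 0.91026 + (0.91026 − 0.91755)/63 = 0.91014

0.910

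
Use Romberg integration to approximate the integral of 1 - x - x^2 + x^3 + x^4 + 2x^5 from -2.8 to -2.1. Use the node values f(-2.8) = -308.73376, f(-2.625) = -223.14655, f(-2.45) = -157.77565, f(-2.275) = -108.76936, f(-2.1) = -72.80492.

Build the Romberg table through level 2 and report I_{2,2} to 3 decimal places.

I_{0,0} (trapezoid, 1 panel, h=0.7000): -133.53854
I_{1,0} (trapezoid, 2 panels, h=0.3500): -121.99075
I_{2,0} (trapezoid, 4 panels, h=0.1750): -119.08066
I_{1,1} = -121.99075 + (-121.99075 − (-133.53854))/3 = -118.14149
I_{2,1} = -119.08066 + (-119.08066 − (-121.99075))/3 = -118.11063
I_{2,2} = -118.11063 + (-118.11063 − (-118.14149))/15 = -118.10857

-118.109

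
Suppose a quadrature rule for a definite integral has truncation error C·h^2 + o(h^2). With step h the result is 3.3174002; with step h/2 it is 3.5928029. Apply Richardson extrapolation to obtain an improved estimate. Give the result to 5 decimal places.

3.68460

The leading error scales as h^2; refining by a factor of 2 reduces it by 2^2 = 4.
Extrapolated value = (4·A(h/2) − A(h)) / (4 − 1)
= (4·3.5928029 − 3.3174002) / 3
= 11.0538114 / 3 = 3.6846038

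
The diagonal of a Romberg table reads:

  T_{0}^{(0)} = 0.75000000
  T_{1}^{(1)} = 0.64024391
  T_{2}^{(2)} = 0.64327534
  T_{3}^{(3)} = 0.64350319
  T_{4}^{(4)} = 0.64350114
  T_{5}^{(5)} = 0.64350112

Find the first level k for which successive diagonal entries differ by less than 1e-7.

|T_{1}^{(1)} − T_{0}^{(0)}| = 0.10975609 ≥ 1e-7
|T_{2}^{(2)} − T_{1}^{(1)}| = 0.00303143 ≥ 1e-7
|T_{3}^{(3)} − T_{2}^{(2)}| = 0.00022785 ≥ 1e-7
|T_{4}^{(4)} − T_{3}^{(3)}| = 0.00000205 ≥ 1e-7
|T_{5}^{(5)} − T_{4}^{(4)}| = 0.00000002 < 1e-7

k = 5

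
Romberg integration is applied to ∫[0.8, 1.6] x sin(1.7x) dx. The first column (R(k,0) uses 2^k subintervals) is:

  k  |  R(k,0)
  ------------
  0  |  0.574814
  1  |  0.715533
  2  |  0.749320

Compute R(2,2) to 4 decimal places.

Richardson extrapolation on the trapezoidal column (denominator 4−1=3):
R(1,1) = (4·0.715533 − 0.574814) / 3 = 0.762439
R(2,1) = 0.749320 + (0.749320 − 0.715533)/3 = 0.760582
R(2,2) = (16·0.760582 − 0.762439) / 15 = 0.760458

0.7605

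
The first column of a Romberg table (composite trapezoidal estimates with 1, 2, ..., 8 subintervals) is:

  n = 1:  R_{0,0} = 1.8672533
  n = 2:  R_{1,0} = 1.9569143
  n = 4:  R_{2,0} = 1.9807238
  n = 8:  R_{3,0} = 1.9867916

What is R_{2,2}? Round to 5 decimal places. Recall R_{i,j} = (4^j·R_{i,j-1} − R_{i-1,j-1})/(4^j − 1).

R_{1,1} = 1.9569143 + (1.9569143 − 1.8672533)/3 = 1.9868013
R_{2,1} = (4·1.9807238 − 1.9569143) / 3 = 1.9886603
R_{2,2} = 1.9886603 + (1.9886603 − 1.9868013)/15 = 1.9887842

1.98878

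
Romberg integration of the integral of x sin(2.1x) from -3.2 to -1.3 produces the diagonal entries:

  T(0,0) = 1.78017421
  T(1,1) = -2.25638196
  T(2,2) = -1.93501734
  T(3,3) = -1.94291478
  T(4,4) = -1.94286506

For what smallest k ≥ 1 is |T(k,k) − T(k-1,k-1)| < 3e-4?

k = 4

|T(1,1) − T(0,0)| = 4.03655617 ≥ 3e-4
|T(2,2) − T(1,1)| = 0.32136462 ≥ 3e-4
|T(3,3) − T(2,2)| = 0.00789744 ≥ 3e-4
|T(4,4) − T(3,3)| = 0.00004972 < 3e-4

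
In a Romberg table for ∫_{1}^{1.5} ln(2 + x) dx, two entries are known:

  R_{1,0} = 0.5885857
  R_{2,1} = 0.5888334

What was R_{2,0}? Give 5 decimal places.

0.58877

From R_{2,1} = (4·R_{2,0} − R_{1,0})/3, solve for R_{2,0}:
4·R_{2,0} = 3·0.5888334 + 0.5885857 = 2.3550859
R_{2,0} = 0.5887715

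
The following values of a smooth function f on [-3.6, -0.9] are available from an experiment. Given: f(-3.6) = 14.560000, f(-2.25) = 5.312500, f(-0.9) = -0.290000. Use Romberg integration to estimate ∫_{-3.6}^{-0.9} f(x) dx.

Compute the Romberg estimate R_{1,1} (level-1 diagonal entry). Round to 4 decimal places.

R_{0,0} (trapezoid, 1 panel, h=2.7000): 19.264500
R_{1,0} (trapezoid, 2 panels, h=1.3500): 16.804125
R_{1,1} = 16.804125 + (16.804125 − 19.264500)/3 = 15.984000

15.9840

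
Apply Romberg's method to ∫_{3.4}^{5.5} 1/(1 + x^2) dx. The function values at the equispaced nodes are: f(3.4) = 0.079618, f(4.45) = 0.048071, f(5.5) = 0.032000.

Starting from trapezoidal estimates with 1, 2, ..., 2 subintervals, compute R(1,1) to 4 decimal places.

R(0,0) (trapezoid, 1 panel, h=2.1000): 0.117199
R(1,0) (trapezoid, 2 panels, h=1.0500): 0.109074
R(1,1) = 0.109074 + (0.109074 − 0.117199)/3 = 0.106366

0.1064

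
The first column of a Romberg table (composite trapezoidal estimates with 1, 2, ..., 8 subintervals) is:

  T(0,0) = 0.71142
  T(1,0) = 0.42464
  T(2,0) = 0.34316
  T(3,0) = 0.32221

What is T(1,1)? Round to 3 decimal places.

0.329

Richardson extrapolation on the trapezoidal column (denominator 4−1=3):
T(1,1) = (4·0.42464 − 0.71142) / 3 = 0.32905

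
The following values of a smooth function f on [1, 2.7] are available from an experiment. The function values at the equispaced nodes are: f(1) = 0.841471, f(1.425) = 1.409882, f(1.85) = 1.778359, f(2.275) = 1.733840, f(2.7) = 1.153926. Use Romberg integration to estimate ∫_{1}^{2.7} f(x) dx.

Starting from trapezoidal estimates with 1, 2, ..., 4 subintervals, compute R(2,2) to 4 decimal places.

2.5671

R(0,0) (trapezoid, 1 panel, h=1.7000): 1.696087
R(1,0) (trapezoid, 2 panels, h=0.8500): 2.359649
R(2,0) (trapezoid, 4 panels, h=0.4250): 2.515906
R(1,1) = 2.359649 + (2.359649 − 1.696087)/3 = 2.580836
R(2,1) = 2.515906 + (2.515906 − 2.359649)/3 = 2.567992
R(2,2) = 2.567992 + (2.567992 − 2.580836)/15 = 2.567136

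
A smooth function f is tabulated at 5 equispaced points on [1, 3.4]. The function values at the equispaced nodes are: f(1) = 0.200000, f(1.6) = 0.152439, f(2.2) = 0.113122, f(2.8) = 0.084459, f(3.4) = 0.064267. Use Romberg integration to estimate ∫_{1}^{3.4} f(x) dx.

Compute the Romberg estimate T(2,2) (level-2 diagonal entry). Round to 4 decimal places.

T(0,0) (trapezoid, 1 panel, h=2.4000): 0.317120
T(1,0) (trapezoid, 2 panels, h=1.2000): 0.294307
T(2,0) (trapezoid, 4 panels, h=0.6000): 0.289292
T(1,1) = 0.294307 + (0.294307 − 0.317120)/3 = 0.286703
T(2,1) = 0.289292 + (0.289292 − 0.294307)/3 = 0.287620
T(2,2) = 0.287620 + (0.287620 − 0.286703)/15 = 0.287681

0.2877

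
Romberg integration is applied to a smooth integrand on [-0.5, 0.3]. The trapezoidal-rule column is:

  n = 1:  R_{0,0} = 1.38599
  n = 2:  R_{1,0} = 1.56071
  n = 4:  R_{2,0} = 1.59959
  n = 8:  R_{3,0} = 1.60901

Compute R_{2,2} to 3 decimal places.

Richardson extrapolation on the trapezoidal column (denominator 4−1=3):
R_{1,1} = 1.56071 + (1.56071 − 1.38599)/3 = 1.61895
R_{2,1} = 1.59959 + (1.59959 − 1.56071)/3 = 1.61255
R_{2,2} = 1.61255 + (1.61255 − 1.61895)/15 = 1.61212
(Column j=1 coincides with Simpson's rule on the same nodes.)

1.612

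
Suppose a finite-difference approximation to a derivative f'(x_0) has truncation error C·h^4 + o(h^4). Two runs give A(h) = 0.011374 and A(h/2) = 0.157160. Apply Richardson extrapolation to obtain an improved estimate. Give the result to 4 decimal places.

The leading error scales as h^4; refining by a factor of 2 reduces it by 2^4 = 16.
Extrapolated value = (16·A(h/2) − A(h)) / (16 − 1)
= (16·0.157160 − 0.011374) / 15
= 2.503186 / 15 = 0.166879

0.1669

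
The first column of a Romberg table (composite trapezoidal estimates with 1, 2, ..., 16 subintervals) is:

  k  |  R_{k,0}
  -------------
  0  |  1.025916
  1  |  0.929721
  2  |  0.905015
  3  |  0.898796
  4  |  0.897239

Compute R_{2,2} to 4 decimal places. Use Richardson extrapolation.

0.8967

Richardson extrapolation on the trapezoidal column (denominator 4−1=3):
R_{1,1} = 0.929721 + (0.929721 − 1.025916)/3 = 0.897656
R_{2,1} = (4·0.905015 − 0.929721) / 3 = 0.896780
R_{2,2} = (16·0.896780 − 0.897656) / 15 = 0.896722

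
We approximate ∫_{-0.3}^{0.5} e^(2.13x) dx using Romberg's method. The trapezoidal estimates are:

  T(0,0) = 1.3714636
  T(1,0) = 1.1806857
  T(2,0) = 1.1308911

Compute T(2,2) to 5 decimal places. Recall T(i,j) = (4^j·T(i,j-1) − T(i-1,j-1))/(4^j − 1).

Richardson extrapolation on the trapezoidal column (denominator 4−1=3):
T(1,1) = 1.1806857 + (1.1806857 − 1.3714636)/3 = 1.1170931
T(2,1) = (4·1.1308911 − 1.1806857) / 3 = 1.1142929
T(2,2) = (16·1.1142929 − 1.1170931) / 15 = 1.1141062

1.11411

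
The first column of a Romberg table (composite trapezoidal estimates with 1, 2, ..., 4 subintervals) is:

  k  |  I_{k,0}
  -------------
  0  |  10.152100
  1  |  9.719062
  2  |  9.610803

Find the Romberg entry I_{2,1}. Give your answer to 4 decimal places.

Richardson extrapolation on the trapezoidal column (denominator 4−1=3):
I_{2,1} = (4·9.610803 − 9.719062) / 3 = 9.574717

9.5747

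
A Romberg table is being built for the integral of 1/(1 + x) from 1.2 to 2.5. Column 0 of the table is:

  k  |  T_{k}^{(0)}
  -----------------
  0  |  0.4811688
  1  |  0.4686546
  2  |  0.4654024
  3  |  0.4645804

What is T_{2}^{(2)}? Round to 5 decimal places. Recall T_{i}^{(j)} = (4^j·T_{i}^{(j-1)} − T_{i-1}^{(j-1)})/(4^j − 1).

0.46431

T_{1}^{(1)} = (4·0.4686546 − 0.4811688) / 3 = 0.4644832
T_{2}^{(1)} = 0.4654024 + (0.4654024 − 0.4686546)/3 = 0.4643183
T_{2}^{(2)} = 0.4643183 + (0.4643183 − 0.4644832)/15 = 0.4643073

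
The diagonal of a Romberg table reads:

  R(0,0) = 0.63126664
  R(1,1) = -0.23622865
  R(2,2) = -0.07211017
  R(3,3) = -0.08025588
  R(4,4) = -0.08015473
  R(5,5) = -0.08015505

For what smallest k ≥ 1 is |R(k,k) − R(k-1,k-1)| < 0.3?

|R(1,1) − R(0,0)| = 0.86749529 ≥ 0.3
|R(2,2) − R(1,1)| = 0.16411848 < 0.3

k = 2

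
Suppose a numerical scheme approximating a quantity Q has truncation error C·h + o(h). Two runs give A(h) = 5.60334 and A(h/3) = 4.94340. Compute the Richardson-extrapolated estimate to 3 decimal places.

4.613

The leading error scales as h; refining by a factor of 3 reduces it by 3^1 = 3.
Extrapolated value = (3·A(h/3) − A(h)) / (3 − 1)
= (3·4.94340 − 5.60334) / 2
= 9.22686 / 2 = 4.61343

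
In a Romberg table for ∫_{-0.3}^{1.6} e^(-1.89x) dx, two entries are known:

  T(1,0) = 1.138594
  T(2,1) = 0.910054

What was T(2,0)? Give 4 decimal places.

From T(2,1) = (4·T(2,0) − T(1,0))/3, solve for T(2,0):
4·T(2,0) = 3·0.910054 + 1.138594 = 3.868756
T(2,0) = 0.967189

0.9672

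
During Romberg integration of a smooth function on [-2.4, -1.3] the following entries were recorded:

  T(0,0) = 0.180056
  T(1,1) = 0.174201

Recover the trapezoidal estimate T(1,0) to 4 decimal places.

0.1757

From T(1,1) = (4·T(1,0) − T(0,0))/3, solve for T(1,0):
4·T(1,0) = 3·0.174201 + 0.180056 = 0.702659
T(1,0) = 0.175665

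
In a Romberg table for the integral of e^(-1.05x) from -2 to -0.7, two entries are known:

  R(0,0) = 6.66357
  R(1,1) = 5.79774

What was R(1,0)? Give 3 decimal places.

6.014

From R(1,1) = (4·R(1,0) − R(0,0))/3, solve for R(1,0):
4·R(1,0) = 3·5.79774 + 6.66357 = 24.05679
R(1,0) = 6.01420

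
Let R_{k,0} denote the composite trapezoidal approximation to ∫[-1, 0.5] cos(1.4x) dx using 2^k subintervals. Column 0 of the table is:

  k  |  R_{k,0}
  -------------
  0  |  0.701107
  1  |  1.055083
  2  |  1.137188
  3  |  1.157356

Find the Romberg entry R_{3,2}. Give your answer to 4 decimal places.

R_{2,1} = 1.137188 + (1.137188 − 1.055083)/3 = 1.164556
R_{3,1} = 1.157356 + (1.157356 − 1.137188)/3 = 1.164079
R_{3,2} = 1.164079 + (1.164079 − 1.164556)/15 = 1.164047

1.1640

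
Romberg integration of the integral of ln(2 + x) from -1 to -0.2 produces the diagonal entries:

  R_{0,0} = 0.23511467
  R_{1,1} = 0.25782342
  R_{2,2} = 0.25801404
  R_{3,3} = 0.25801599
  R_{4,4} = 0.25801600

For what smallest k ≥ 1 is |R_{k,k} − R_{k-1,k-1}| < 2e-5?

k = 3

|R_{1,1} − R_{0,0}| = 0.02270875 ≥ 2e-5
|R_{2,2} − R_{1,1}| = 0.00019062 ≥ 2e-5
|R_{3,3} − R_{2,2}| = 0.00000195 < 2e-5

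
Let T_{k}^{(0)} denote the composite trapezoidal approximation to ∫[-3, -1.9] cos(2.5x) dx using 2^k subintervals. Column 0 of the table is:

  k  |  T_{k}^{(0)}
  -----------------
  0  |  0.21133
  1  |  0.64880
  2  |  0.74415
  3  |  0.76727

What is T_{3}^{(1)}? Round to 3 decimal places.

0.775

T_{3}^{(1)} = 0.76727 + (0.76727 − 0.74415)/3 = 0.77498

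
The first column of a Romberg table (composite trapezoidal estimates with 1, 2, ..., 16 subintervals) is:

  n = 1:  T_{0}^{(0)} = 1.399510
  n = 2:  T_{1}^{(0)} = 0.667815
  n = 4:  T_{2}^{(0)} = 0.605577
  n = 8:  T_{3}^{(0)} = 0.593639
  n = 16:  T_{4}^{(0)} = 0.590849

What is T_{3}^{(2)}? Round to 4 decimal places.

Richardson extrapolation on the trapezoidal column (denominator 4−1=3):
T_{2}^{(1)} = (4·0.605577 − 0.667815) / 3 = 0.584831
T_{3}^{(1)} = (4·0.593639 − 0.605577) / 3 = 0.589660
T_{3}^{(2)} = (16·0.589660 − 0.584831) / 15 = 0.589982
(Column j=1 coincides with Simpson's rule on the same nodes.)

0.5900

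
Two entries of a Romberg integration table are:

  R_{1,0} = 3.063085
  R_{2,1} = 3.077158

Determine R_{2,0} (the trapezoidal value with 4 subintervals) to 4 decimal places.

From R_{2,1} = (4·R_{2,0} − R_{1,0})/3, solve for R_{2,0}:
4·R_{2,0} = 3·3.077158 + 3.063085 = 12.294559
R_{2,0} = 3.073640

3.0736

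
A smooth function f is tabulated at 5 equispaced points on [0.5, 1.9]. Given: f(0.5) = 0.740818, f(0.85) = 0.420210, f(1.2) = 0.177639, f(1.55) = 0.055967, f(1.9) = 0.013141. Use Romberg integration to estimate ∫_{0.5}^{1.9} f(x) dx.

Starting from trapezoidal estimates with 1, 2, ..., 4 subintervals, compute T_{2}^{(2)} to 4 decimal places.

T_{0}^{(0)} (trapezoid, 1 panel, h=1.4000): 0.527771
T_{1}^{(0)} (trapezoid, 2 panels, h=0.7000): 0.388233
T_{2}^{(0)} (trapezoid, 4 panels, h=0.3500): 0.360778
T_{1}^{(1)} = 0.388233 + (0.388233 − 0.527771)/3 = 0.341720
T_{2}^{(1)} = 0.360778 + (0.360778 − 0.388233)/3 = 0.351626
T_{2}^{(2)} = 0.351626 + (0.351626 − 0.341720)/15 = 0.352286

0.3523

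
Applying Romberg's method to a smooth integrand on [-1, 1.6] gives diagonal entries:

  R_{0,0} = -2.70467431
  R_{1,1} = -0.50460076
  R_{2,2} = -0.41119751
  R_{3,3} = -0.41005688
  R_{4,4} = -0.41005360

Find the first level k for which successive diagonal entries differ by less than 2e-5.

|R_{1,1} − R_{0,0}| = 2.20007355 ≥ 2e-5
|R_{2,2} − R_{1,1}| = 0.09340325 ≥ 2e-5
|R_{3,3} − R_{2,2}| = 0.00114063 ≥ 2e-5
|R_{4,4} − R_{3,3}| = 0.00000328 < 2e-5

k = 4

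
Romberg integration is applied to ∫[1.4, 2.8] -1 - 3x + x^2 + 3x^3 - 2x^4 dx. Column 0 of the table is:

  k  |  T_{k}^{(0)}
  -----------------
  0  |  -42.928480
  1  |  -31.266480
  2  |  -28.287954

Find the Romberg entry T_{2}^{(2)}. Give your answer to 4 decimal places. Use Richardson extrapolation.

T_{1}^{(1)} = -31.266480 + (-31.266480 − (-42.928480))/3 = -27.379147
T_{2}^{(1)} = (4·(-28.287954) − (-31.266480)) / 3 = -27.295112
T_{2}^{(2)} = (16·(-27.295112) − (-27.379147)) / 15 = -27.289510

-27.2895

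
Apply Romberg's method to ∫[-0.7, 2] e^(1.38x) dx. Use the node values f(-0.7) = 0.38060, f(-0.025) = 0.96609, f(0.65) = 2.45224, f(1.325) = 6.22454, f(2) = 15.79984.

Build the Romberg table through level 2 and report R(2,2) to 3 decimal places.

11.184

R(0,0) (trapezoid, 1 panel, h=2.7000): 21.84359
R(1,0) (trapezoid, 2 panels, h=1.3500): 14.23232
R(2,0) (trapezoid, 4 panels, h=0.6750): 11.96984
R(1,1) = 14.23232 + (14.23232 − 21.84359)/3 = 11.69523
R(2,1) = 11.96984 + (11.96984 − 14.23232)/3 = 11.21568
R(2,2) = 11.21568 + (11.21568 − 11.69523)/15 = 11.18371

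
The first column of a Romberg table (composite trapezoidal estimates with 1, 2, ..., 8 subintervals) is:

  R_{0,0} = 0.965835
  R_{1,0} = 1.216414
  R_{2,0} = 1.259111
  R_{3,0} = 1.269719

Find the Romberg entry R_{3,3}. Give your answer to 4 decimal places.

R_{1,1} = 1.216414 + (1.216414 − 0.965835)/3 = 1.299940
R_{2,1} = (4·1.259111 − 1.216414) / 3 = 1.273343
R_{3,1} = 1.269719 + (1.269719 − 1.259111)/3 = 1.273255
R_{2,2} = 1.273343 + (1.273343 − 1.299940)/15 = 1.271570
R_{3,2} = 1.273255 + (1.273255 − 1.273343)/15 = 1.273249
R_{3,3} = 1.273249 + (1.273249 − 1.271570)/63 = 1.273276

1.2733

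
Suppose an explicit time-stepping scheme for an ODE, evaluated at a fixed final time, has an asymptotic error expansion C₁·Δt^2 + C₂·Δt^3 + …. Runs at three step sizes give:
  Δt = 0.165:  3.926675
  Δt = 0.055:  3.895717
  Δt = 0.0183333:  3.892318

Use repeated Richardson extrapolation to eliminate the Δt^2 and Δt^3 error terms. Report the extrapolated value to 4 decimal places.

First eliminate the Δt^2 term (factor 3^2 = 9):
  B₁ = (9·3.895717 − 3.926675)/8 = 3.891847
  B₂ = (9·3.892318 − 3.895717)/8 = 3.891893
Then eliminate the Δt^3 term (factor 3^3 = 27):
  (27·3.891893 − 3.891847)/26 = 3.891895

3.8919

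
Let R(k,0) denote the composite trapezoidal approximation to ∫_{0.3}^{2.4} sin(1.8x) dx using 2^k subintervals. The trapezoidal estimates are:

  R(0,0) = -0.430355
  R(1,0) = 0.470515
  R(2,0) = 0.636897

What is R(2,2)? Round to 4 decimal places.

Richardson extrapolation on the trapezoidal column (denominator 4−1=3):
R(1,1) = (4·0.470515 − (-0.430355)) / 3 = 0.770805
R(2,1) = 0.636897 + (0.636897 − 0.470515)/3 = 0.692358
R(2,2) = 0.692358 + (0.692358 − 0.770805)/15 = 0.687128
(Column j=1 coincides with Simpson's rule on the same nodes.)

0.6871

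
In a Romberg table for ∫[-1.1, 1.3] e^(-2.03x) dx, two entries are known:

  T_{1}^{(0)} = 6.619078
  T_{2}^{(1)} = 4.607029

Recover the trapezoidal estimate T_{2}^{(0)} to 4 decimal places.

5.1100

From T_{2}^{(1)} = (4·T_{2}^{(0)} − T_{1}^{(0)})/3, solve for T_{2}^{(0)}:
4·T_{2}^{(0)} = 3·4.607029 + 6.619078 = 20.440165
T_{2}^{(0)} = 5.110041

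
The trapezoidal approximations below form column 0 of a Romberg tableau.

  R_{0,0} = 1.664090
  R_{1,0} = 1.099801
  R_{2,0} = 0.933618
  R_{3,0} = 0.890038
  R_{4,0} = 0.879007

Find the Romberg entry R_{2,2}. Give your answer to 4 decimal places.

R_{1,1} = (4·1.099801 − 1.664090) / 3 = 0.911705
R_{2,1} = (4·0.933618 − 1.099801) / 3 = 0.878224
R_{2,2} = (16·0.878224 − 0.911705) / 15 = 0.875992

0.8760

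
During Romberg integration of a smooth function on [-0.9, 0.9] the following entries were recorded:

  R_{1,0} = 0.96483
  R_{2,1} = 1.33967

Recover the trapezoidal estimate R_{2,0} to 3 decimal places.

1.246

From R_{2,1} = (4·R_{2,0} − R_{1,0})/3, solve for R_{2,0}:
4·R_{2,0} = 3·1.33967 + 0.96483 = 4.98384
R_{2,0} = 1.24596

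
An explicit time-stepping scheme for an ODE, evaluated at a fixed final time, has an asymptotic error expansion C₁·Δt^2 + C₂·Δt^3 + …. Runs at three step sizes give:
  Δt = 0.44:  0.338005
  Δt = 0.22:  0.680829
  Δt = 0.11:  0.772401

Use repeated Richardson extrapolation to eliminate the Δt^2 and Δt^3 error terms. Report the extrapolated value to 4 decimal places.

0.8040

First eliminate the Δt^2 term (factor 2^2 = 4):
  B₁ = (4·0.680829 − 0.338005)/3 = 0.795104
  B₂ = (4·0.772401 − 0.680829)/3 = 0.802925
Then eliminate the Δt^3 term (factor 2^3 = 8):
  (8·0.802925 − 0.795104)/7 = 0.804042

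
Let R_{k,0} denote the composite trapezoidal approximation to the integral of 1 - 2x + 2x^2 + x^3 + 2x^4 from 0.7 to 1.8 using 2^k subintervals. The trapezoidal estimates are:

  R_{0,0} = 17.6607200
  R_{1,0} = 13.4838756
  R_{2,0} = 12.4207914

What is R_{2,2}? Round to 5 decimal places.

12.06475

R_{1,1} = (4·13.4838756 − 17.6607200) / 3 = 12.0915941
R_{2,1} = 12.4207914 + (12.4207914 − 13.4838756)/3 = 12.0664300
R_{2,2} = 12.0664300 + (12.0664300 − 12.0915941)/15 = 12.0647524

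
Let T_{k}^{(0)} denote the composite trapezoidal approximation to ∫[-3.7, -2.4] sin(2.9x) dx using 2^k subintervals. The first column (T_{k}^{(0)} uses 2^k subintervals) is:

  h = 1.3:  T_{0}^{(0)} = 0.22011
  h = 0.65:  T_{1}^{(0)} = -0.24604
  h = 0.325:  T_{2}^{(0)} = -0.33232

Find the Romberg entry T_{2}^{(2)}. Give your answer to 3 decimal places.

T_{1}^{(1)} = -0.24604 + (-0.24604 − 0.22011)/3 = -0.40142
T_{2}^{(1)} = -0.33232 + (-0.33232 − (-0.24604))/3 = -0.36108
T_{2}^{(2)} = -0.36108 + (-0.36108 − (-0.40142))/15 = -0.35839

-0.358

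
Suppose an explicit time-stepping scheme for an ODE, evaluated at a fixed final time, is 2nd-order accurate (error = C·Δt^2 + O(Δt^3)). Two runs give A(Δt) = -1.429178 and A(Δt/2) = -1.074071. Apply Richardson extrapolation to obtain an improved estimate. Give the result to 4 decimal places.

-0.9557

The leading error scales as Δt^2; refining by a factor of 2 reduces it by 2^2 = 4.
Extrapolated value = (4·A(Δt/2) − A(Δt)) / (4 − 1)
= (4·(-1.074071) − (-1.429178)) / 3
= -2.867106 / 3 = -0.955702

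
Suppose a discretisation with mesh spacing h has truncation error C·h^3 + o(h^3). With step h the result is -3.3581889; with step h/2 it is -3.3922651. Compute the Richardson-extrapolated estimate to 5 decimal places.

-3.39713

Extrapolated value = (8·A(h/2) − A(h)) / (8 − 1)
= (8·(-3.3922651) − (-3.3581889)) / 7
= -23.7799319 / 7 = -3.3971331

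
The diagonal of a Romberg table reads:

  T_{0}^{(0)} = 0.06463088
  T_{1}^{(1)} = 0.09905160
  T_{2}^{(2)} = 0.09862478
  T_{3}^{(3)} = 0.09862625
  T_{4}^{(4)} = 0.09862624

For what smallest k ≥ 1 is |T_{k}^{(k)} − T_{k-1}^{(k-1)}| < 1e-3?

k = 2

|T_{1}^{(1)} − T_{0}^{(0)}| = 0.03442072 ≥ 1e-3
|T_{2}^{(2)} − T_{1}^{(1)}| = 0.00042682 < 1e-3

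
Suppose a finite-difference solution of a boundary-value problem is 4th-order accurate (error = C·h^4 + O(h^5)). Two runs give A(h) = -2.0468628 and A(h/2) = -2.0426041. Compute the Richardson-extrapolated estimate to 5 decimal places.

The leading error scales as h^4; refining by a factor of 2 reduces it by 2^4 = 16.
Extrapolated value = (16·A(h/2) − A(h)) / (16 − 1)
= (16·(-2.0426041) − (-2.0468628)) / 15
= -30.6348028 / 15 = -2.0423202

-2.04232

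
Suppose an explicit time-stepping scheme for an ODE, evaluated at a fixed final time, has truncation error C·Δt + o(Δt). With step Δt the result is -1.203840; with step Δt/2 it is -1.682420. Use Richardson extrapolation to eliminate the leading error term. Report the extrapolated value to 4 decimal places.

-2.1610

The leading error scales as Δt; refining by a factor of 2 reduces it by 2^1 = 2.
Extrapolated value = (2·A(Δt/2) − A(Δt)) / (2 − 1)
= (2·(-1.682420) − (-1.203840)) / 1
= -2.161000 / 1 = -2.161000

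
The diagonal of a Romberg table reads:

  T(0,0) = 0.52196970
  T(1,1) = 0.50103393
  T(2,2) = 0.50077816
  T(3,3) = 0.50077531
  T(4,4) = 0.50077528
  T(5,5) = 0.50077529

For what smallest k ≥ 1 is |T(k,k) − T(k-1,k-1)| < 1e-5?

k = 3

|T(1,1) − T(0,0)| = 0.02093577 ≥ 1e-5
|T(2,2) − T(1,1)| = 0.00025577 ≥ 1e-5
|T(3,3) − T(2,2)| = 0.00000285 < 1e-5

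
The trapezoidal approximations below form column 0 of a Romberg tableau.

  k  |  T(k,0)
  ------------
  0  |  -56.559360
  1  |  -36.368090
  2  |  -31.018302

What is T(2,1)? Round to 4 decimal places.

-29.2350

Richardson extrapolation on the trapezoidal column (denominator 4−1=3):
T(2,1) = -31.018302 + (-31.018302 − (-36.368090))/3 = -29.235039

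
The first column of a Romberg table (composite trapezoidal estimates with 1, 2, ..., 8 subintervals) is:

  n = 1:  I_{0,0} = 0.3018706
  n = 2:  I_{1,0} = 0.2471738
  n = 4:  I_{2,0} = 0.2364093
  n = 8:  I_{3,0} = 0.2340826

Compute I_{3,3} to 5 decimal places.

I_{1,1} = (4·0.2471738 − 0.3018706) / 3 = 0.2289415
I_{2,1} = (4·0.2364093 − 0.2471738) / 3 = 0.2328211
I_{3,1} = (4·0.2340826 − 0.2364093) / 3 = 0.2333070
I_{2,2} = (16·0.2328211 − 0.2289415) / 15 = 0.2330797
I_{3,2} = (16·0.2333070 − 0.2328211) / 15 = 0.2333394
I_{3,3} = (64·0.2333394 − 0.2330797) / 63 = 0.2333435

0.23334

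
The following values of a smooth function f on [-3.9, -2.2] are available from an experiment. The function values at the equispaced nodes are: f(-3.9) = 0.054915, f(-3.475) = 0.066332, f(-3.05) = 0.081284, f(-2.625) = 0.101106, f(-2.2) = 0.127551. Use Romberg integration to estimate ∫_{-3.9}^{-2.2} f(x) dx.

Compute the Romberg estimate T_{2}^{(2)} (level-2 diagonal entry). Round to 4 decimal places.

0.1438

T_{0}^{(0)} (trapezoid, 1 panel, h=1.7000): 0.155096
T_{1}^{(0)} (trapezoid, 2 panels, h=0.8500): 0.146639
T_{2}^{(0)} (trapezoid, 4 panels, h=0.4250): 0.144481
T_{1}^{(1)} = 0.146639 + (0.146639 − 0.155096)/3 = 0.143820
T_{2}^{(1)} = 0.144481 + (0.144481 − 0.146639)/3 = 0.143762
T_{2}^{(2)} = 0.143762 + (0.143762 − 0.143820)/15 = 0.143758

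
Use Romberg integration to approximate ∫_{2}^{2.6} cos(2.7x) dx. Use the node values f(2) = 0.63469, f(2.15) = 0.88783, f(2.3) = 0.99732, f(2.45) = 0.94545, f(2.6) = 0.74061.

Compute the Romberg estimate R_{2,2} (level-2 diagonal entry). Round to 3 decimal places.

R_{0,0} (trapezoid, 1 panel, h=0.6000): 0.41259
R_{1,0} (trapezoid, 2 panels, h=0.3000): 0.50549
R_{2,0} (trapezoid, 4 panels, h=0.1500): 0.52774
R_{1,1} = 0.50549 + (0.50549 − 0.41259)/3 = 0.53646
R_{2,1} = 0.52774 + (0.52774 − 0.50549)/3 = 0.53516
R_{2,2} = 0.53516 + (0.53516 − 0.53646)/15 = 0.53507

0.535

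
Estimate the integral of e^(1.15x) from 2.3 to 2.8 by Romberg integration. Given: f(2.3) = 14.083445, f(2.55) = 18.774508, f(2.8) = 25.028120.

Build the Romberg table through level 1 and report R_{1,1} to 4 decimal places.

R_{0,0} (trapezoid, 1 panel, h=0.5000): 9.777891
R_{1,0} (trapezoid, 2 panels, h=0.2500): 9.582573
R_{1,1} = 9.582573 + (9.582573 − 9.777891)/3 = 9.517467

9.5175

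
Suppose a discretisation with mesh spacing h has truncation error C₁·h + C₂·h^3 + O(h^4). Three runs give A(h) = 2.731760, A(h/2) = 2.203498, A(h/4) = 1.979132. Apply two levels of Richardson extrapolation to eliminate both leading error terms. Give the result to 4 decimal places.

1.7661

First eliminate the h term (factor 2^1 = 2):
  B₁ = (2·2.203498 − 2.731760)/1 = 1.675236
  B₂ = (2·1.979132 − 2.203498)/1 = 1.754766
Then eliminate the h^3 term (factor 2^3 = 8):
  (8·1.754766 − 1.675236)/7 = 1.766127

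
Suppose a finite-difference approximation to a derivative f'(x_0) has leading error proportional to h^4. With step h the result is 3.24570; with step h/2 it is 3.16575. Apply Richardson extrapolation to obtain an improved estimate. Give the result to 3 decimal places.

3.160

Extrapolated value = (16·A(h/2) − A(h)) / (16 − 1)
= (16·3.16575 − 3.24570) / 15
= 47.40630 / 15 = 3.16042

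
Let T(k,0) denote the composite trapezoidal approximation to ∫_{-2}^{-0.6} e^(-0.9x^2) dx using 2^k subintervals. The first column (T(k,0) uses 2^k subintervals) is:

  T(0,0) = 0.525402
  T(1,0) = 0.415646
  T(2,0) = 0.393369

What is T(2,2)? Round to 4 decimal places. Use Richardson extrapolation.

Richardson extrapolation on the trapezoidal column (denominator 4−1=3):
T(1,1) = 0.415646 + (0.415646 − 0.525402)/3 = 0.379061
T(2,1) = (4·0.393369 − 0.415646) / 3 = 0.385943
T(2,2) = 0.385943 + (0.385943 − 0.379061)/15 = 0.386402

0.3864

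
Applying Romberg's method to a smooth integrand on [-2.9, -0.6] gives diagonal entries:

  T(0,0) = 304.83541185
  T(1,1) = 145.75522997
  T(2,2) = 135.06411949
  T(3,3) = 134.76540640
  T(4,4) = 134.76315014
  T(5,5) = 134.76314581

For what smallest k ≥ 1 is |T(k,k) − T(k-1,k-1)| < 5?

|T(1,1) − T(0,0)| = 159.08018188 ≥ 5
|T(2,2) − T(1,1)| = 10.69111048 ≥ 5
|T(3,3) − T(2,2)| = 0.29871309 < 5

k = 3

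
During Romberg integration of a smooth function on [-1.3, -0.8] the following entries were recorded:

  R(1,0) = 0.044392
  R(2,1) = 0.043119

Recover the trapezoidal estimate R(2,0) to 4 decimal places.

0.0434

From R(2,1) = (4·R(2,0) − R(1,0))/3, solve for R(2,0):
4·R(2,0) = 3·0.043119 + 0.044392 = 0.173749
R(2,0) = 0.043437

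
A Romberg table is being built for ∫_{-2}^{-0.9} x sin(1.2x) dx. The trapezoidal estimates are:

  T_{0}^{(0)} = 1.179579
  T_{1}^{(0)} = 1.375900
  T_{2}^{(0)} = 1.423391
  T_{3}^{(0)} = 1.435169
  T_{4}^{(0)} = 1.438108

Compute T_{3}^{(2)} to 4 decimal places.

T_{2}^{(1)} = (4·1.423391 − 1.375900) / 3 = 1.439221
T_{3}^{(1)} = (4·1.435169 − 1.423391) / 3 = 1.439095
T_{3}^{(2)} = 1.439095 + (1.439095 − 1.439221)/15 = 1.439087
(Column j=1 coincides with Simpson's rule on the same nodes.)

1.4391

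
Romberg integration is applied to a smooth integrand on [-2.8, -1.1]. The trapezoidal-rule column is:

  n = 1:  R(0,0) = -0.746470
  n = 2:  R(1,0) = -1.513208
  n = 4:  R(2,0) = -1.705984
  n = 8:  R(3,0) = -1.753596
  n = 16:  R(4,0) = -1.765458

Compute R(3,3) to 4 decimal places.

-1.7694

Richardson extrapolation on the trapezoidal column (denominator 4−1=3):
R(1,1) = -1.513208 + (-1.513208 − (-0.746470))/3 = -1.768787
R(2,1) = -1.705984 + (-1.705984 − (-1.513208))/3 = -1.770243
R(3,1) = -1.753596 + (-1.753596 − (-1.705984))/3 = -1.769467
R(2,2) = -1.770243 + (-1.770243 − (-1.768787))/15 = -1.770340
R(3,2) = (16·(-1.769467) − (-1.770243)) / 15 = -1.769415
R(3,3) = -1.769415 + (-1.769415 − (-1.770340))/63 = -1.769400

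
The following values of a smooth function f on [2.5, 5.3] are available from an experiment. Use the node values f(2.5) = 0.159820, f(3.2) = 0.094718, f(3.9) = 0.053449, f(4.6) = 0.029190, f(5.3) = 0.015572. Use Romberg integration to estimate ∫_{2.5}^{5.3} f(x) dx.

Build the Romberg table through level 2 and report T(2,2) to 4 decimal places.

0.1815

T(0,0) (trapezoid, 1 panel, h=2.8000): 0.245549
T(1,0) (trapezoid, 2 panels, h=1.4000): 0.197603
T(2,0) (trapezoid, 4 panels, h=0.7000): 0.185537
T(1,1) = 0.197603 + (0.197603 − 0.245549)/3 = 0.181621
T(2,1) = 0.185537 + (0.185537 − 0.197603)/3 = 0.181515
T(2,2) = 0.181515 + (0.181515 − 0.181621)/15 = 0.181508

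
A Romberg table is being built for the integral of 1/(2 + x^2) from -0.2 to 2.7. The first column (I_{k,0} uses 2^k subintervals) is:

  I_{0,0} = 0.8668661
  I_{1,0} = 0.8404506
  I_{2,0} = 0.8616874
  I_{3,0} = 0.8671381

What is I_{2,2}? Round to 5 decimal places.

Richardson extrapolation on the trapezoidal column (denominator 4−1=3):
I_{1,1} = 0.8404506 + (0.8404506 − 0.8668661)/3 = 0.8316454
I_{2,1} = (4·0.8616874 − 0.8404506) / 3 = 0.8687663
I_{2,2} = (16·0.8687663 − 0.8316454) / 15 = 0.8712410

0.87124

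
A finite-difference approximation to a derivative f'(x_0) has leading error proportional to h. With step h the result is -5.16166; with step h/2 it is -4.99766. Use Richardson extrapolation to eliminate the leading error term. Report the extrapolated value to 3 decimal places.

-4.834

The leading error scales as h; refining by a factor of 2 reduces it by 2^1 = 2.
Extrapolated value = (2·A(h/2) − A(h)) / (2 − 1)
= (2·(-4.99766) − (-5.16166)) / 1
= -4.83366 / 1 = -4.83366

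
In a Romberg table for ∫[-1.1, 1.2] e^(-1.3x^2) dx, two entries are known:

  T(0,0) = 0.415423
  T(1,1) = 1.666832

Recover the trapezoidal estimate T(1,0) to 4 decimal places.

From T(1,1) = (4·T(1,0) − T(0,0))/3, solve for T(1,0):
4·T(1,0) = 3·1.666832 + 0.415423 = 5.415919
T(1,0) = 1.353980

1.3540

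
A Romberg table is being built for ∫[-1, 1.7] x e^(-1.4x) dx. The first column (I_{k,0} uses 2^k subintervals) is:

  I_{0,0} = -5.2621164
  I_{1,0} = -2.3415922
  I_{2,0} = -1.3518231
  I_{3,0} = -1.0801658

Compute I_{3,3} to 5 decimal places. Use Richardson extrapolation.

-0.98728

I_{1,1} = -2.3415922 + (-2.3415922 − (-5.2621164))/3 = -1.3680841
I_{2,1} = -1.3518231 + (-1.3518231 − (-2.3415922))/3 = -1.0219001
I_{3,1} = (4·(-1.0801658) − (-1.3518231)) / 3 = -0.9896134
I_{2,2} = -1.0219001 + (-1.0219001 − (-1.3680841))/15 = -0.9988212
I_{3,2} = (16·(-0.9896134) − (-1.0219001)) / 15 = -0.9874610
I_{3,3} = -0.9874610 + (-0.9874610 − (-0.9988212))/63 = -0.9872807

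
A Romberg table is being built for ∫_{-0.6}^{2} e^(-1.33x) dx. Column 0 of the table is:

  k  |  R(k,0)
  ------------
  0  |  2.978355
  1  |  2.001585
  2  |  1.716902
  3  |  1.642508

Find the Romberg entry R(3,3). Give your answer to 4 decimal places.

R(1,1) = 2.001585 + (2.001585 − 2.978355)/3 = 1.675995
R(2,1) = (4·1.716902 − 2.001585) / 3 = 1.622008
R(3,1) = (4·1.642508 − 1.716902) / 3 = 1.617710
R(2,2) = 1.622008 + (1.622008 − 1.675995)/15 = 1.618409
R(3,2) = 1.617710 + (1.617710 − 1.622008)/15 = 1.617423
R(3,3) = 1.617423 + (1.617423 − 1.618409)/63 = 1.617407
(Column j=1 coincides with Simpson's rule on the same nodes.)

1.6174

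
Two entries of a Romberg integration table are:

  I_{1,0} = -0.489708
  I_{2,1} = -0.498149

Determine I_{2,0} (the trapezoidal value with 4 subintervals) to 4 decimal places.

-0.4960

From I_{2,1} = (4·I_{2,0} − I_{1,0})/3, solve for I_{2,0}:
4·I_{2,0} = 3·(-0.498149) + (-0.489708) = -1.984155
I_{2,0} = -0.496039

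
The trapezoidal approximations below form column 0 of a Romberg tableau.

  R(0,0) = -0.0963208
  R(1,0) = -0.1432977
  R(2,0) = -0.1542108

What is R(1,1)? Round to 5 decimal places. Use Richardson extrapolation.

-0.15896

Richardson extrapolation on the trapezoidal column (denominator 4−1=3):
R(1,1) = -0.1432977 + (-0.1432977 − (-0.0963208))/3 = -0.1589567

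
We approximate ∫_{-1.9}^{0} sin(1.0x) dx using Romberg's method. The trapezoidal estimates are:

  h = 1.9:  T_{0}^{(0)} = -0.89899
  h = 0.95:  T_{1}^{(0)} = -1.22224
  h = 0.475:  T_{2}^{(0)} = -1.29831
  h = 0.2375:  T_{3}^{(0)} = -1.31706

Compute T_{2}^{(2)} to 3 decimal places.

T_{1}^{(1)} = -1.22224 + (-1.22224 − (-0.89899))/3 = -1.32999
T_{2}^{(1)} = (4·(-1.29831) − (-1.22224)) / 3 = -1.32367
T_{2}^{(2)} = -1.32367 + (-1.32367 − (-1.32999))/15 = -1.32325

-1.323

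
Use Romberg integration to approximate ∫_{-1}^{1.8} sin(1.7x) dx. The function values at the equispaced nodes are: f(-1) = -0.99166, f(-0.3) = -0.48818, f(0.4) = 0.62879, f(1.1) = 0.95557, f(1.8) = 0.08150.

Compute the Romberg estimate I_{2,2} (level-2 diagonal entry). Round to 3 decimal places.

I_{0,0} (trapezoid, 1 panel, h=2.8000): -1.27422
I_{1,0} (trapezoid, 2 panels, h=1.4000): 0.24319
I_{2,0} (trapezoid, 4 panels, h=0.7000): 0.44877
I_{1,1} = 0.24319 + (0.24319 − (-1.27422))/3 = 0.74899
I_{2,1} = 0.44877 + (0.44877 − 0.24319)/3 = 0.51730
I_{2,2} = 0.51730 + (0.51730 − 0.74899)/15 = 0.50185

0.502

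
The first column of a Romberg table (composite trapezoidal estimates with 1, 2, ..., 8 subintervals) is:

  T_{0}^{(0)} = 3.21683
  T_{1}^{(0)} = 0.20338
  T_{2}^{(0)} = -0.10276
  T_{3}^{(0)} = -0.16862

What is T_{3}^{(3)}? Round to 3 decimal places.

-0.190

T_{1}^{(1)} = (4·0.20338 − 3.21683) / 3 = -0.80110
T_{2}^{(1)} = (4·(-0.10276) − 0.20338) / 3 = -0.20481
T_{3}^{(1)} = (4·(-0.16862) − (-0.10276)) / 3 = -0.19057
T_{2}^{(2)} = (16·(-0.20481) − (-0.80110)) / 15 = -0.16506
T_{3}^{(2)} = -0.19057 + (-0.19057 − (-0.20481))/15 = -0.18962
T_{3}^{(3)} = (64·(-0.18962) − (-0.16506)) / 63 = -0.19001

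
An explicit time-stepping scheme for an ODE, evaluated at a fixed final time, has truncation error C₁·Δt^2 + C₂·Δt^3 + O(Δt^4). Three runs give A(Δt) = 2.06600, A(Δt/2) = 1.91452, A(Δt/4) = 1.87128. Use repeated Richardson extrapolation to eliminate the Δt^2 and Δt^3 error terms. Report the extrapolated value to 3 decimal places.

1.856

First eliminate the Δt^2 term (factor 2^2 = 4):
  B₁ = (4·1.91452 − 2.06600)/3 = 1.86403
  B₂ = (4·1.87128 − 1.91452)/3 = 1.85687
Then eliminate the Δt^3 term (factor 2^3 = 8):
  (8·1.85687 − 1.86403)/7 = 1.85585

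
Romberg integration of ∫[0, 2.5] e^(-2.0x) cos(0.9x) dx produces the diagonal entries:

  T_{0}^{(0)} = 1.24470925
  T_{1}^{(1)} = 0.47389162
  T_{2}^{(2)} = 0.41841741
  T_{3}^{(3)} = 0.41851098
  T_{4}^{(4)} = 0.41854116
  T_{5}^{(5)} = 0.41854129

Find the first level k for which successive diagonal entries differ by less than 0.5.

k = 2

|T_{1}^{(1)} − T_{0}^{(0)}| = 0.77081763 ≥ 0.5
|T_{2}^{(2)} − T_{1}^{(1)}| = 0.05547421 < 0.5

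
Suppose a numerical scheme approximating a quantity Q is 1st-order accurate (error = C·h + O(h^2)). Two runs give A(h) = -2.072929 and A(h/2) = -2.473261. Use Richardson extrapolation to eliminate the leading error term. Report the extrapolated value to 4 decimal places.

-2.8736

Extrapolated value = (2·A(h/2) − A(h)) / (2 − 1)
= (2·(-2.473261) − (-2.072929)) / 1
= -2.873593 / 1 = -2.873593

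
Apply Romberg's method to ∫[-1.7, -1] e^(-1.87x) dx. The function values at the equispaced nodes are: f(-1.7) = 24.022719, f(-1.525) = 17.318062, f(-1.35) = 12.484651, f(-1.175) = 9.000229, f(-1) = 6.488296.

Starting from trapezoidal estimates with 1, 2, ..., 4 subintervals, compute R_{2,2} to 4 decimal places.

9.3767

R_{0,0} (trapezoid, 1 panel, h=0.7000): 10.678855
R_{1,0} (trapezoid, 2 panels, h=0.3500): 9.709055
R_{2,0} (trapezoid, 4 panels, h=0.1750): 9.460229
R_{1,1} = 9.709055 + (9.709055 − 10.678855)/3 = 9.385788
R_{2,1} = 9.460229 + (9.460229 − 9.709055)/3 = 9.377287
R_{2,2} = 9.377287 + (9.377287 − 9.385788)/15 = 9.376720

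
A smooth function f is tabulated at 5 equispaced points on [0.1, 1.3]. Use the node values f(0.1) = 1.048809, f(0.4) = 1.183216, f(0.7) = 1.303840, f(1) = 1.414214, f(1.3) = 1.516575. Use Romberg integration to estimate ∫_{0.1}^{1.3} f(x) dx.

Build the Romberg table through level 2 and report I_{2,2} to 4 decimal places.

1.5563

I_{0,0} (trapezoid, 1 panel, h=1.2000): 1.539230
I_{1,0} (trapezoid, 2 panels, h=0.6000): 1.551919
I_{2,0} (trapezoid, 4 panels, h=0.3000): 1.555189
I_{1,1} = 1.551919 + (1.551919 − 1.539230)/3 = 1.556149
I_{2,1} = 1.555189 + (1.555189 − 1.551919)/3 = 1.556279
I_{2,2} = 1.556279 + (1.556279 − 1.556149)/15 = 1.556288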